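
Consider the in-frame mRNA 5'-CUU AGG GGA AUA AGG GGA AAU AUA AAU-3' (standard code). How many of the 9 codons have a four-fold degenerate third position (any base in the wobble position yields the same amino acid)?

Codon 1 CUU (Leu): third position 4-fold.
Codon 2 AGG (Arg): third position 2-fold.
Codon 3 GGA (Gly): third position 4-fold.
Codon 4 AUA (Ile): third position 3-fold.
Codon 5 AGG (Arg): third position 2-fold.
Codon 6 GGA (Gly): third position 4-fold.
Codon 7 AAU (Asn): third position 2-fold.
Codon 8 AUA (Ile): third position 3-fold.
Codon 9 AAU (Asn): third position 2-fold.
Four-fold degenerate third positions: 3.

3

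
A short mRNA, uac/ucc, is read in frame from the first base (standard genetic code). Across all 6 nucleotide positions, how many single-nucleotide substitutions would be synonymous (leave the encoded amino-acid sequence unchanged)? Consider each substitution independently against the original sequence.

Codon 1 (UAC, Tyr): 1 synonymous substitution.
Codon 2 (UCC, Ser): 3 synonymous substitutions.
Total: 1 + 3 = 4.

4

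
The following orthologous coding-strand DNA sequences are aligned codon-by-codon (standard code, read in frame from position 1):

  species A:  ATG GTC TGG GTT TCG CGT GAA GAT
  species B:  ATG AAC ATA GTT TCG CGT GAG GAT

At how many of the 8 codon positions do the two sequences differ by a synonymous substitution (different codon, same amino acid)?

1

Codon 1: ATG Met / ATG Met — identical.
Codon 2: GTC Val / AAC Asn — nonsynonymous.
Codon 3: TGG Trp / ATA Ile — nonsynonymous.
Codon 4: GTT Val / GTT Val — identical.
Codon 5: TCG Ser / TCG Ser — identical.
Codon 6: CGT Arg / CGT Arg — identical.
Codon 7: GAA Glu / GAG Glu — synonymous.
Codon 8: GAT Asp / GAT Asp — identical.
Synonymous differences: 1.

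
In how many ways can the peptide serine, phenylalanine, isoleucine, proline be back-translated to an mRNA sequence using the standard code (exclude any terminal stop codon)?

Ser: 6 codons.
Phe: 2 codons.
Ile: 3 codons.
Pro: 4 codons.
6 × 2 × 3 × 4 = 144.

144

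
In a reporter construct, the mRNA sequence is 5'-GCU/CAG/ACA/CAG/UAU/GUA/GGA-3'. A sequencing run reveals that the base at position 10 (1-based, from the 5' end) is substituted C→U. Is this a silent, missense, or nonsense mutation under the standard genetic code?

nonsense

Position 10 falls in codon 4: CAG → Gln.
After the substitution the codon is UAG → Stop.
The new codon is a stop codon, so this is a nonsense mutation.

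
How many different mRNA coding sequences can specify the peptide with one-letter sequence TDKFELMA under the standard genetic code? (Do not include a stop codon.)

1536

Thr: 4 codons.
Asp: 2 codons.
Lys: 2 codons.
Phe: 2 codons.
Glu: 2 codons.
Leu: 6 codons.
Met: 1 codon.
Ala: 4 codons.
4 × 2 × 2 × 2 × 2 × 6 × 1 × 4 = 1536.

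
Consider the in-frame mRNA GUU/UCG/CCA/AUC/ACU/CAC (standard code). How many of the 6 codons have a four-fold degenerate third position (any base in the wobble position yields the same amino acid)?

Codon 1 GUU (Val): third position 4-fold.
Codon 2 UCG (Ser): third position 4-fold.
Codon 3 CCA (Pro): third position 4-fold.
Codon 4 AUC (Ile): third position 3-fold.
Codon 5 ACU (Thr): third position 4-fold.
Codon 6 CAC (His): third position 2-fold.
Four-fold degenerate third positions: 4.

4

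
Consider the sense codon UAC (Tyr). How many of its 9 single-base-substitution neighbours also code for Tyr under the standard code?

1

Position 1: none → 0 synonymous.
Position 2: none → 0 synonymous.
Position 3: UAU → 1 synonymous.
Total: 0 + 0 + 1 = 1.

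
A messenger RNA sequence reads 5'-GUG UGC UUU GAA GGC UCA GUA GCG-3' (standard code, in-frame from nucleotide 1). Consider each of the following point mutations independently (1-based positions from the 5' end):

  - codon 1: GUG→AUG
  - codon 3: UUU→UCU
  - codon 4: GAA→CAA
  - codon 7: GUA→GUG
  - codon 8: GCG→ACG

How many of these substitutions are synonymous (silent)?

1

Codon 1: GUG (Val) → AUG (Met) — missense.
Codon 3: UUU (Phe) → UCU (Ser) — missense.
Codon 4: GAA (Glu) → CAA (Gln) — missense.
Codon 7: GUA (Val) → GUG (Val) — synonymous.
Codon 8: GCG (Ala) → ACG (Thr) — missense.
Synonymous: 1 of 5.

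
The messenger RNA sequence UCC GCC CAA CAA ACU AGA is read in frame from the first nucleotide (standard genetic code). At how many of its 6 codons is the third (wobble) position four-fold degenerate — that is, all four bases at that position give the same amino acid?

Codon 1 UCC (Ser): third position 4-fold.
Codon 2 GCC (Ala): third position 4-fold.
Codon 3 CAA (Gln): third position 2-fold.
Codon 4 CAA (Gln): third position 2-fold.
Codon 5 ACU (Thr): third position 4-fold.
Codon 6 AGA (Arg): third position 2-fold.
Four-fold degenerate third positions: 3.

3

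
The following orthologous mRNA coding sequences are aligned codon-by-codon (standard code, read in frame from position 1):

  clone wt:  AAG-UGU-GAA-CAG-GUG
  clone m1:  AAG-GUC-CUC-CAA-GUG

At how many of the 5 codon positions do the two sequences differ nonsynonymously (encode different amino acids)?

2

Codon 1: AAG Lys / AAG Lys — identical.
Codon 2: UGU Cys / GUC Val — nonsynonymous.
Codon 3: GAA Glu / CUC Leu — nonsynonymous.
Codon 4: CAG Gln / CAA Gln — synonymous.
Codon 5: GUG Val / GUG Val — identical.
Nonsynonymous differences: 2.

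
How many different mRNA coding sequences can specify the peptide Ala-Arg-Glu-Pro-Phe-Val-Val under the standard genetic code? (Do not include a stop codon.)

6144

Ala: 4 codons.
Arg: 6 codons.
Glu: 2 codons.
Pro: 4 codons.
Phe: 2 codons.
Val: 4 codons.
Val: 4 codons.
4 × 6 × 2 × 4 × 2 × 4 × 4 = 6144.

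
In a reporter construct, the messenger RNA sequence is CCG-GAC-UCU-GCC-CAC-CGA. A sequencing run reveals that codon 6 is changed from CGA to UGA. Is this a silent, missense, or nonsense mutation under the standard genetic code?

nonsense

Position 16 falls in codon 6: CGA → Arg.
After the substitution the codon is UGA → Stop.
The new codon is a stop codon, so this is a nonsense mutation.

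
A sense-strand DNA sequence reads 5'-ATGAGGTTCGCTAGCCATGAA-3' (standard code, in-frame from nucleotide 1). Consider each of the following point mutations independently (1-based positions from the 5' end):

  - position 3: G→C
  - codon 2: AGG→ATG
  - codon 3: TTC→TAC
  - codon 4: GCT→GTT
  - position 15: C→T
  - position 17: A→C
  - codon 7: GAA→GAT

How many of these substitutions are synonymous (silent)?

1

Codon 1: ATG (Met) → ATC (Ile) — missense.
Codon 2: AGG (Arg) → ATG (Met) — missense.
Codon 3: TTC (Phe) → TAC (Tyr) — missense.
Codon 4: GCT (Ala) → GTT (Val) — missense.
Codon 5: AGC (Ser) → AGT (Ser) — synonymous.
Codon 6: CAT (His) → CCT (Pro) — missense.
Codon 7: GAA (Glu) → GAT (Asp) — missense.
Synonymous: 1 of 7.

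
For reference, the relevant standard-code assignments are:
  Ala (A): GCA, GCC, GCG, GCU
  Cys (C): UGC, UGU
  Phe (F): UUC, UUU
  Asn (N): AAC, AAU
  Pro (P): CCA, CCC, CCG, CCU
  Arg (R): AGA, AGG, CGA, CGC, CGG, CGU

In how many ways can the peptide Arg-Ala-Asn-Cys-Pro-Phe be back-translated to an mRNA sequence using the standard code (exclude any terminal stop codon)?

Arg: 6 codons.
Ala: 4 codons.
Asn: 2 codons.
Cys: 2 codons.
Pro: 4 codons.
Phe: 2 codons.
6 × 4 × 2 × 2 × 4 × 2 = 768.

768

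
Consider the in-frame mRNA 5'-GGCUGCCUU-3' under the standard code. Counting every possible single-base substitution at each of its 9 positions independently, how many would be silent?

7

Codon 1 (GGC, Gly): 3 synonymous substitutions.
Codon 2 (UGC, Cys): 1 synonymous substitution.
Codon 3 (CUU, Leu): 3 synonymous substitutions.
Total: 3 + 1 + 3 = 7.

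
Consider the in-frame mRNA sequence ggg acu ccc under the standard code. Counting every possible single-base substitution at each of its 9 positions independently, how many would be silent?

9

Codon 1 (GGG, Gly): 3 synonymous substitutions.
Codon 2 (ACU, Thr): 3 synonymous substitutions.
Codon 3 (CCC, Pro): 3 synonymous substitutions.
Total: 3 + 3 + 3 = 9.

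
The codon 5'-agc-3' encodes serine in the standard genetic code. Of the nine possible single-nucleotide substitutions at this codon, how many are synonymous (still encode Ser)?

1

Position 1: none → 0 synonymous.
Position 2: none → 0 synonymous.
Position 3: AGT → 1 synonymous.
Total: 0 + 0 + 1 = 1.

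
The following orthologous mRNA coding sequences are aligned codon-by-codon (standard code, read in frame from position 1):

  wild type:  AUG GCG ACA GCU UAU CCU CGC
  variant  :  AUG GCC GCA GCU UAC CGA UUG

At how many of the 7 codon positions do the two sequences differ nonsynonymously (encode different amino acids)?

3

Codon 1: AUG Met / AUG Met — identical.
Codon 2: GCG Ala / GCC Ala — synonymous.
Codon 3: ACA Thr / GCA Ala — nonsynonymous.
Codon 4: GCU Ala / GCU Ala — identical.
Codon 5: UAU Tyr / UAC Tyr — synonymous.
Codon 6: CCU Pro / CGA Arg — nonsynonymous.
Codon 7: CGC Arg / UUG Leu — nonsynonymous.
Nonsynonymous differences: 3.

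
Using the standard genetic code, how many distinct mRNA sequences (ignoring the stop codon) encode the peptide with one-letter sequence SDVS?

Ser: 6 codons.
Asp: 2 codons.
Val: 4 codons.
Ser: 6 codons.
6 × 2 × 4 × 6 = 288.

288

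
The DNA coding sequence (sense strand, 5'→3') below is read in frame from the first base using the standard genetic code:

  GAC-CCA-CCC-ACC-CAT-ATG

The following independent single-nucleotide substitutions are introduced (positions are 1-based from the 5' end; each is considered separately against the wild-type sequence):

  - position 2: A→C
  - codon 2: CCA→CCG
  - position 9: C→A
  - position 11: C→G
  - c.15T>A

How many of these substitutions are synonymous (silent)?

2

Codon 1: GAC (Asp) → GCC (Ala) — missense.
Codon 2: CCA (Pro) → CCG (Pro) — synonymous.
Codon 3: CCC (Pro) → CCA (Pro) — synonymous.
Codon 4: ACC (Thr) → AGC (Ser) — missense.
Codon 5: CAT (His) → CAA (Gln) — missense.
Synonymous: 2 of 5.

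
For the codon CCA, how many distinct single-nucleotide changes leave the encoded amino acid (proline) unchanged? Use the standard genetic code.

3

Position 1: none → 0 synonymous.
Position 2: none → 0 synonymous.
Position 3: CCT, CCC, CCG → 3 synonymous.
Total: 0 + 0 + 3 = 3.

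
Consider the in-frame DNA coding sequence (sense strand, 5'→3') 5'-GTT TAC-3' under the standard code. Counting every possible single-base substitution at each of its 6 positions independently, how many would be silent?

Codon 1 (GTT, Val): 3 synonymous substitutions.
Codon 2 (TAC, Tyr): 1 synonymous substitution.
Total: 3 + 1 = 4.

4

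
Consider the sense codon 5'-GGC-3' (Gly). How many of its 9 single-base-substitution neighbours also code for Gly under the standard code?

3

Position 1: none → 0 synonymous.
Position 2: none → 0 synonymous.
Position 3: GGU, GGA, GGG → 3 synonymous.
Total: 0 + 0 + 3 = 3.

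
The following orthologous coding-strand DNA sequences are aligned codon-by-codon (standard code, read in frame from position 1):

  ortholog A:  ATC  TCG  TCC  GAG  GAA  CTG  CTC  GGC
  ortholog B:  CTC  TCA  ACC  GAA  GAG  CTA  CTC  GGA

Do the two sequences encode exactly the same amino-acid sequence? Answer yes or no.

Codon 1: ATC Ile / CTC Leu — nonsynonymous.
Codon 2: TCG Ser / TCA Ser — synonymous.
Codon 3: TCC Ser / ACC Thr — nonsynonymous.
Codon 4: GAG Glu / GAA Glu — synonymous.
Codon 5: GAA Glu / GAG Glu — synonymous.
Codon 6: CTG Leu / CTA Leu — synonymous.
Codon 7: CTC Leu / CTC Leu — identical.
Codon 8: GGC Gly / GGA Gly — synonymous.
Nonsynonymous differences: 2 → different protein.

no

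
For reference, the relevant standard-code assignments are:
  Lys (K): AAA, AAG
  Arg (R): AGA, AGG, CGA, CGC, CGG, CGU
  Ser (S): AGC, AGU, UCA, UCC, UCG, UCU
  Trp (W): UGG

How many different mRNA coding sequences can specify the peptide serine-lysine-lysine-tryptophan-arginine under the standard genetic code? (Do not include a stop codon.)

144

Ser: 6 codons.
Lys: 2 codons.
Lys: 2 codons.
Trp: 1 codon.
Arg: 6 codons.
6 × 2 × 2 × 1 × 6 = 144.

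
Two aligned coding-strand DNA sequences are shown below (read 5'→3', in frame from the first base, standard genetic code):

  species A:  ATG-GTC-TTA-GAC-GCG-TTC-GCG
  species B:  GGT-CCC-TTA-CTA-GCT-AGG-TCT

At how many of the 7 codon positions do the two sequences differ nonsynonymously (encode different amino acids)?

Codon 1: ATG Met / GGT Gly — nonsynonymous.
Codon 2: GTC Val / CCC Pro — nonsynonymous.
Codon 3: TTA Leu / TTA Leu — identical.
Codon 4: GAC Asp / CTA Leu — nonsynonymous.
Codon 5: GCG Ala / GCT Ala — synonymous.
Codon 6: TTC Phe / AGG Arg — nonsynonymous.
Codon 7: GCG Ala / TCT Ser — nonsynonymous.
Nonsynonymous differences: 5.

5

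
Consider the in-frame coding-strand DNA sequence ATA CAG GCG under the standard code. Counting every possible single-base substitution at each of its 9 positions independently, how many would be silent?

6

Codon 1 (ATA, Ile): 2 synonymous substitutions.
Codon 2 (CAG, Gln): 1 synonymous substitution.
Codon 3 (GCG, Ala): 3 synonymous substitutions.
Total: 2 + 1 + 3 = 6.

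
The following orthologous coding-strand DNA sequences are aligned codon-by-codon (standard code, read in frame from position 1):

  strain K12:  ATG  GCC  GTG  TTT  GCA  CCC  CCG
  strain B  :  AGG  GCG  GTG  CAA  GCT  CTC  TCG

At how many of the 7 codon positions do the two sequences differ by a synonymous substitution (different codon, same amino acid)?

Codon 1: ATG Met / AGG Arg — nonsynonymous.
Codon 2: GCC Ala / GCG Ala — synonymous.
Codon 3: GTG Val / GTG Val — identical.
Codon 4: TTT Phe / CAA Gln — nonsynonymous.
Codon 5: GCA Ala / GCT Ala — synonymous.
Codon 6: CCC Pro / CTC Leu — nonsynonymous.
Codon 7: CCG Pro / TCG Ser — nonsynonymous.
Synonymous differences: 2.

2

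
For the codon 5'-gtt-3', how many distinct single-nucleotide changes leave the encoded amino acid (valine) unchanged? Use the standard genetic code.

3

Position 1: none → 0 synonymous.
Position 2: none → 0 synonymous.
Position 3: GTC, GTA, GTG → 3 synonymous.
Total: 0 + 0 + 3 = 3.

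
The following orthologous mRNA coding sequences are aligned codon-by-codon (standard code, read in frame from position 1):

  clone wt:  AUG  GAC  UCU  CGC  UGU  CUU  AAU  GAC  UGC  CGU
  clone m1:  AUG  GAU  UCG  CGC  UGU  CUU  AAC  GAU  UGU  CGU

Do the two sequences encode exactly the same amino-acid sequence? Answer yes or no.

Codon 1: AUG Met / AUG Met — identical.
Codon 2: GAC Asp / GAU Asp — synonymous.
Codon 3: UCU Ser / UCG Ser — synonymous.
Codon 4: CGC Arg / CGC Arg — identical.
Codon 5: UGU Cys / UGU Cys — identical.
Codon 6: CUU Leu / CUU Leu — identical.
Codon 7: AAU Asn / AAC Asn — synonymous.
Codon 8: GAC Asp / GAU Asp — synonymous.
Codon 9: UGC Cys / UGU Cys — synonymous.
Codon 10: CGU Arg / CGU Arg — identical.
Nonsynonymous differences: 0 → same protein.

yes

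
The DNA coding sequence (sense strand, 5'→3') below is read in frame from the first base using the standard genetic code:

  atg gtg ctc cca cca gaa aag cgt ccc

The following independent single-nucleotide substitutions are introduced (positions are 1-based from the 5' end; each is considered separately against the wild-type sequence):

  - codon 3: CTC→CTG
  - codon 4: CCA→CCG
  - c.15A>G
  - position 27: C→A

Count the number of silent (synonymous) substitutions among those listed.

Codon 3: CTC (Leu) → CTG (Leu) — synonymous.
Codon 4: CCA (Pro) → CCG (Pro) — synonymous.
Codon 5: CCA (Pro) → CCG (Pro) — synonymous.
Codon 9: CCC (Pro) → CCA (Pro) — synonymous.
Synonymous: 4 of 4.

4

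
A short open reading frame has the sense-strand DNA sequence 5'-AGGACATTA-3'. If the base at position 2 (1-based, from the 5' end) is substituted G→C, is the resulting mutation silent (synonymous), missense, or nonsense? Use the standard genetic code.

missense

Position 2 falls in codon 1: AGG → Arg.
After the substitution the codon is ACG → Thr.
Arg ≠ Thr, so this is a missense mutation.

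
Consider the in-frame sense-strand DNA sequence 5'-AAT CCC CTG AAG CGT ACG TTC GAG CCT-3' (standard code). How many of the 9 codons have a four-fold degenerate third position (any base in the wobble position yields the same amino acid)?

5

Codon 1 AAT (Asn): third position 2-fold.
Codon 2 CCC (Pro): third position 4-fold.
Codon 3 CTG (Leu): third position 4-fold.
Codon 4 AAG (Lys): third position 2-fold.
Codon 5 CGT (Arg): third position 4-fold.
Codon 6 ACG (Thr): third position 4-fold.
Codon 7 TTC (Phe): third position 2-fold.
Codon 8 GAG (Glu): third position 2-fold.
Codon 9 CCT (Pro): third position 4-fold.
Four-fold degenerate third positions: 5.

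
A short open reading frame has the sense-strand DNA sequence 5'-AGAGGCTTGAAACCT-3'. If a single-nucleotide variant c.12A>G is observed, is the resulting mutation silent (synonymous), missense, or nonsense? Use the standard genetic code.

Position 12 falls in codon 4: AAA → Lys.
After the substitution the codon is AAG → Lys.
Both encode Lys, so the change is synonymous.

silent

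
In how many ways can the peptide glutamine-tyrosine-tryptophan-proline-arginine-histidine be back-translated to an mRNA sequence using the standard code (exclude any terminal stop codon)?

Gln: 2 codons.
Tyr: 2 codons.
Trp: 1 codon.
Pro: 4 codons.
Arg: 6 codons.
His: 2 codons.
2 × 2 × 1 × 4 × 6 × 2 = 192.

192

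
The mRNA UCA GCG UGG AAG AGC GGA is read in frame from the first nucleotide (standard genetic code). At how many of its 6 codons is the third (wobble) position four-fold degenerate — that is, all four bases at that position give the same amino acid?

Codon 1 UCA (Ser): third position 4-fold.
Codon 2 GCG (Ala): third position 4-fold.
Codon 3 UGG (Trp): third position 1-fold.
Codon 4 AAG (Lys): third position 2-fold.
Codon 5 AGC (Ser): third position 2-fold.
Codon 6 GGA (Gly): third position 4-fold.
Four-fold degenerate third positions: 3.

3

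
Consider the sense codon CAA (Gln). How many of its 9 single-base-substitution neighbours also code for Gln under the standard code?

Position 1: none → 0 synonymous.
Position 2: none → 0 synonymous.
Position 3: CAG → 1 synonymous.
Total: 0 + 0 + 1 = 1.

1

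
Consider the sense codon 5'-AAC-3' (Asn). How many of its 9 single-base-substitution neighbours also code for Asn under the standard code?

1

Position 1: none → 0 synonymous.
Position 2: none → 0 synonymous.
Position 3: AAU → 1 synonymous.
Total: 0 + 0 + 1 = 1.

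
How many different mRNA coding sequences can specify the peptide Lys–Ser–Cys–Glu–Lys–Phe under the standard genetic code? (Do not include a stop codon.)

192

Lys: 2 codons.
Ser: 6 codons.
Cys: 2 codons.
Glu: 2 codons.
Lys: 2 codons.
Phe: 2 codons.
2 × 6 × 2 × 2 × 2 × 2 = 192.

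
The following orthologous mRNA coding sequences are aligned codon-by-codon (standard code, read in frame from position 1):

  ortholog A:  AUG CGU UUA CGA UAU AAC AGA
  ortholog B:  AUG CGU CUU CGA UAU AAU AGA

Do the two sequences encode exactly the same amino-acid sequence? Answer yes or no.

Codon 1: AUG Met / AUG Met — identical.
Codon 2: CGU Arg / CGU Arg — identical.
Codon 3: UUA Leu / CUU Leu — synonymous.
Codon 4: CGA Arg / CGA Arg — identical.
Codon 5: UAU Tyr / UAU Tyr — identical.
Codon 6: AAC Asn / AAU Asn — synonymous.
Codon 7: AGA Arg / AGA Arg — identical.
Nonsynonymous differences: 0 → same protein.

yes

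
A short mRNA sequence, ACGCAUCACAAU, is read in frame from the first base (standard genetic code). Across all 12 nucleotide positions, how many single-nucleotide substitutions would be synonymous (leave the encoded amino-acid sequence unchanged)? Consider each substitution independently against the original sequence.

6

Codon 1 (ACG, Thr): 3 synonymous substitutions.
Codon 2 (CAU, His): 1 synonymous substitution.
Codon 3 (CAC, His): 1 synonymous substitution.
Codon 4 (AAU, Asn): 1 synonymous substitution.
Total: 3 + 1 + 1 + 1 = 6.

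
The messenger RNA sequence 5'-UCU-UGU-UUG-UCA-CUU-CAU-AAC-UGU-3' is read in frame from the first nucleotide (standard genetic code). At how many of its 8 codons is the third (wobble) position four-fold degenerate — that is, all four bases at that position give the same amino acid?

Codon 1 UCU (Ser): third position 4-fold.
Codon 2 UGU (Cys): third position 2-fold.
Codon 3 UUG (Leu): third position 2-fold.
Codon 4 UCA (Ser): third position 4-fold.
Codon 5 CUU (Leu): third position 4-fold.
Codon 6 CAU (His): third position 2-fold.
Codon 7 AAC (Asn): third position 2-fold.
Codon 8 UGU (Cys): third position 2-fold.
Four-fold degenerate third positions: 3.

3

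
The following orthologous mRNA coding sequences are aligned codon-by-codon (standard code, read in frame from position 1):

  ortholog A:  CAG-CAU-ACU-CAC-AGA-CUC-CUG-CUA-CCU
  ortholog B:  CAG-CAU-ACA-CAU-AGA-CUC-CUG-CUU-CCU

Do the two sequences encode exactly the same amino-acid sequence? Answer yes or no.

yes

Codon 1: CAG Gln / CAG Gln — identical.
Codon 2: CAU His / CAU His — identical.
Codon 3: ACU Thr / ACA Thr — synonymous.
Codon 4: CAC His / CAU His — synonymous.
Codon 5: AGA Arg / AGA Arg — identical.
Codon 6: CUC Leu / CUC Leu — identical.
Codon 7: CUG Leu / CUG Leu — identical.
Codon 8: CUA Leu / CUU Leu — synonymous.
Codon 9: CCU Pro / CCU Pro — identical.
Nonsynonymous differences: 0 → same protein.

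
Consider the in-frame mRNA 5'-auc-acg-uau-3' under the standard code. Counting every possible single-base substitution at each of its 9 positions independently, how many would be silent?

6

Codon 1 (AUC, Ile): 2 synonymous substitutions.
Codon 2 (ACG, Thr): 3 synonymous substitutions.
Codon 3 (UAU, Tyr): 1 synonymous substitution.
Total: 2 + 3 + 1 = 6.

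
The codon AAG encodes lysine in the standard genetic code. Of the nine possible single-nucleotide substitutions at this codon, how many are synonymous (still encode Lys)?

Position 1: none → 0 synonymous.
Position 2: none → 0 synonymous.
Position 3: AAA → 1 synonymous.
Total: 0 + 0 + 1 = 1.

1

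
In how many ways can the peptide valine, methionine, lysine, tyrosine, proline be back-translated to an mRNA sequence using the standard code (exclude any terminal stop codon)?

64

Val: 4 codons.
Met: 1 codon.
Lys: 2 codons.
Tyr: 2 codons.
Pro: 4 codons.
4 × 1 × 2 × 2 × 4 = 64.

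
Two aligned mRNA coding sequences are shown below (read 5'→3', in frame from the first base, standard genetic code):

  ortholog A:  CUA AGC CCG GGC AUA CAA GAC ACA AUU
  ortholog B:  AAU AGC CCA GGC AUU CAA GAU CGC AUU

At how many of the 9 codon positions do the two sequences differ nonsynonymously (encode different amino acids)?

2

Codon 1: CUA Leu / AAU Asn — nonsynonymous.
Codon 2: AGC Ser / AGC Ser — identical.
Codon 3: CCG Pro / CCA Pro — synonymous.
Codon 4: GGC Gly / GGC Gly — identical.
Codon 5: AUA Ile / AUU Ile — synonymous.
Codon 6: CAA Gln / CAA Gln — identical.
Codon 7: GAC Asp / GAU Asp — synonymous.
Codon 8: ACA Thr / CGC Arg — nonsynonymous.
Codon 9: AUU Ile / AUU Ile — identical.
Nonsynonymous differences: 2.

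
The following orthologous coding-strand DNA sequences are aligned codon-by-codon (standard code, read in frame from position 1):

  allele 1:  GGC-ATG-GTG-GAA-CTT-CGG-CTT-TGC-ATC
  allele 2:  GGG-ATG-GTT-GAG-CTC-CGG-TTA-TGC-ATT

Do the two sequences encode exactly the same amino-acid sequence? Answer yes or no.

Codon 1: GGC Gly / GGG Gly — synonymous.
Codon 2: ATG Met / ATG Met — identical.
Codon 3: GTG Val / GTT Val — synonymous.
Codon 4: GAA Glu / GAG Glu — synonymous.
Codon 5: CTT Leu / CTC Leu — synonymous.
Codon 6: CGG Arg / CGG Arg — identical.
Codon 7: CTT Leu / TTA Leu — synonymous.
Codon 8: TGC Cys / TGC Cys — identical.
Codon 9: ATC Ile / ATT Ile — synonymous.
Nonsynonymous differences: 0 → same protein.

yes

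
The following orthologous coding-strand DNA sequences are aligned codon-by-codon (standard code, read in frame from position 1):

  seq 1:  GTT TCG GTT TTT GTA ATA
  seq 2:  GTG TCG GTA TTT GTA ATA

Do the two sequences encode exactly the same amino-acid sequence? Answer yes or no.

yes

Codon 1: GTT Val / GTG Val — synonymous.
Codon 2: TCG Ser / TCG Ser — identical.
Codon 3: GTT Val / GTA Val — synonymous.
Codon 4: TTT Phe / TTT Phe — identical.
Codon 5: GTA Val / GTA Val — identical.
Codon 6: ATA Ile / ATA Ile — identical.
Nonsynonymous differences: 0 → same protein.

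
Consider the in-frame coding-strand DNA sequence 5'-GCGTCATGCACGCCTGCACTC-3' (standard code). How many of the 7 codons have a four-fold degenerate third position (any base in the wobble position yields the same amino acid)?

Codon 1 GCG (Ala): third position 4-fold.
Codon 2 TCA (Ser): third position 4-fold.
Codon 3 TGC (Cys): third position 2-fold.
Codon 4 ACG (Thr): third position 4-fold.
Codon 5 CCT (Pro): third position 4-fold.
Codon 6 GCA (Ala): third position 4-fold.
Codon 7 CTC (Leu): third position 4-fold.
Four-fold degenerate third positions: 6.

6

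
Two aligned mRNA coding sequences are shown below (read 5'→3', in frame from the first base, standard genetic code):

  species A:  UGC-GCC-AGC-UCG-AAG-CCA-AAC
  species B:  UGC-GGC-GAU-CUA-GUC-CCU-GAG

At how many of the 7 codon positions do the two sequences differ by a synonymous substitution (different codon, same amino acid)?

1

Codon 1: UGC Cys / UGC Cys — identical.
Codon 2: GCC Ala / GGC Gly — nonsynonymous.
Codon 3: AGC Ser / GAU Asp — nonsynonymous.
Codon 4: UCG Ser / CUA Leu — nonsynonymous.
Codon 5: AAG Lys / GUC Val — nonsynonymous.
Codon 6: CCA Pro / CCU Pro — synonymous.
Codon 7: AAC Asn / GAG Glu — nonsynonymous.
Synonymous differences: 1.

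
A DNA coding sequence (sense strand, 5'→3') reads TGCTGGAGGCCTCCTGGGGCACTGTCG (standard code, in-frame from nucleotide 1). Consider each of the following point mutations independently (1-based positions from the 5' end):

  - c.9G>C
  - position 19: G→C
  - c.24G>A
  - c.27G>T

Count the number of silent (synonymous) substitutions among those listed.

Codon 3: AGG (Arg) → AGC (Ser) — missense.
Codon 7: GCA (Ala) → CCA (Pro) — missense.
Codon 8: CTG (Leu) → CTA (Leu) — synonymous.
Codon 9: TCG (Ser) → TCT (Ser) — synonymous.
Synonymous: 2 of 4.

2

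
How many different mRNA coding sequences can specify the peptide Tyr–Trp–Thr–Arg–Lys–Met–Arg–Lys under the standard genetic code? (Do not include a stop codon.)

Tyr: 2 codons.
Trp: 1 codon.
Thr: 4 codons.
Arg: 6 codons.
Lys: 2 codons.
Met: 1 codon.
Arg: 6 codons.
Lys: 2 codons.
2 × 1 × 4 × 6 × 2 × 1 × 6 × 2 = 1152.

1152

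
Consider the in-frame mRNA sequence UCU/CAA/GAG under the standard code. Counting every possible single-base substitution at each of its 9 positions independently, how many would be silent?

Codon 1 (UCU, Ser): 3 synonymous substitutions.
Codon 2 (CAA, Gln): 1 synonymous substitution.
Codon 3 (GAG, Glu): 1 synonymous substitution.
Total: 3 + 1 + 1 = 5.

5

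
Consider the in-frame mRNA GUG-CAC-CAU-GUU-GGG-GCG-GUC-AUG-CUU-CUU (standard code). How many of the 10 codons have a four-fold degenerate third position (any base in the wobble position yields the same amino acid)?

Codon 1 GUG (Val): third position 4-fold.
Codon 2 CAC (His): third position 2-fold.
Codon 3 CAU (His): third position 2-fold.
Codon 4 GUU (Val): third position 4-fold.
Codon 5 GGG (Gly): third position 4-fold.
Codon 6 GCG (Ala): third position 4-fold.
Codon 7 GUC (Val): third position 4-fold.
Codon 8 AUG (Met): third position 1-fold.
Codon 9 CUU (Leu): third position 4-fold.
Codon 10 CUU (Leu): third position 4-fold.
Four-fold degenerate third positions: 7.

7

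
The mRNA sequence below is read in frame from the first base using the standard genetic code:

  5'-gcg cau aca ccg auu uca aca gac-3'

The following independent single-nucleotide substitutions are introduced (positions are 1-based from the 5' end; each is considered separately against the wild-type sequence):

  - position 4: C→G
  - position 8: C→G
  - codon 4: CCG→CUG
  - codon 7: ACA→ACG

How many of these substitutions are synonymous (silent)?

Codon 2: CAU (His) → GAU (Asp) — missense.
Codon 3: ACA (Thr) → AGA (Arg) — missense.
Codon 4: CCG (Pro) → CUG (Leu) — missense.
Codon 7: ACA (Thr) → ACG (Thr) — synonymous.
Synonymous: 1 of 4.

1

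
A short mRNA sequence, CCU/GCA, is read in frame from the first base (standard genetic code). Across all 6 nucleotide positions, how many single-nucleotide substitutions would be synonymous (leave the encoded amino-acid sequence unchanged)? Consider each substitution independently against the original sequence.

Codon 1 (CCU, Pro): 3 synonymous substitutions.
Codon 2 (GCA, Ala): 3 synonymous substitutions.
Total: 3 + 3 = 6.

6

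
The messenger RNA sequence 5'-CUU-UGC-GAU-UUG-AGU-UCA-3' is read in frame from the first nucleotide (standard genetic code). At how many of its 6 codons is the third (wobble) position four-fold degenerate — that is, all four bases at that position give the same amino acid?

Codon 1 CUU (Leu): third position 4-fold.
Codon 2 UGC (Cys): third position 2-fold.
Codon 3 GAU (Asp): third position 2-fold.
Codon 4 UUG (Leu): third position 2-fold.
Codon 5 AGU (Ser): third position 2-fold.
Codon 6 UCA (Ser): third position 4-fold.
Four-fold degenerate third positions: 2.

2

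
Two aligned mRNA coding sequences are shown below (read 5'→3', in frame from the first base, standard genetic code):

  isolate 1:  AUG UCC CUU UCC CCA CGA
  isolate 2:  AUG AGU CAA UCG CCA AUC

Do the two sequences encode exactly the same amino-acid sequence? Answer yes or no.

no

Codon 1: AUG Met / AUG Met — identical.
Codon 2: UCC Ser / AGU Ser — synonymous.
Codon 3: CUU Leu / CAA Gln — nonsynonymous.
Codon 4: UCC Ser / UCG Ser — synonymous.
Codon 5: CCA Pro / CCA Pro — identical.
Codon 6: CGA Arg / AUC Ile — nonsynonymous.
Nonsynonymous differences: 2 → different protein.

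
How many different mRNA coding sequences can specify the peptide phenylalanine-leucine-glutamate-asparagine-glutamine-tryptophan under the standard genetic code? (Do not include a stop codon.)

Phe: 2 codons.
Leu: 6 codons.
Glu: 2 codons.
Asn: 2 codons.
Gln: 2 codons.
Trp: 1 codon.
2 × 6 × 2 × 2 × 2 × 1 = 96.

96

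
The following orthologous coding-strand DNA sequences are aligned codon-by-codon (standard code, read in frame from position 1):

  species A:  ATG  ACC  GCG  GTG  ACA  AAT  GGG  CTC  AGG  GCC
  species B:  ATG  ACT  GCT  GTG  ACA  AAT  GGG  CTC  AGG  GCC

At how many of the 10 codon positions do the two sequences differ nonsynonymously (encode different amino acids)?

Codon 1: ATG Met / ATG Met — identical.
Codon 2: ACC Thr / ACT Thr — synonymous.
Codon 3: GCG Ala / GCT Ala — synonymous.
Codon 4: GTG Val / GTG Val — identical.
Codon 5: ACA Thr / ACA Thr — identical.
Codon 6: AAT Asn / AAT Asn — identical.
Codon 7: GGG Gly / GGG Gly — identical.
Codon 8: CTC Leu / CTC Leu — identical.
Codon 9: AGG Arg / AGG Arg — identical.
Codon 10: GCC Ala / GCC Ala — identical.
Nonsynonymous differences: 0.

0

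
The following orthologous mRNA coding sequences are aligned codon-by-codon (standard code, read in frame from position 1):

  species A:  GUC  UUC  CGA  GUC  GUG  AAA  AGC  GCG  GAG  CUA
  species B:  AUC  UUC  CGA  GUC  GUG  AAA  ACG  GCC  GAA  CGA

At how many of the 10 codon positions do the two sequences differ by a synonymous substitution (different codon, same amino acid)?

2

Codon 1: GUC Val / AUC Ile — nonsynonymous.
Codon 2: UUC Phe / UUC Phe — identical.
Codon 3: CGA Arg / CGA Arg — identical.
Codon 4: GUC Val / GUC Val — identical.
Codon 5: GUG Val / GUG Val — identical.
Codon 6: AAA Lys / AAA Lys — identical.
Codon 7: AGC Ser / ACG Thr — nonsynonymous.
Codon 8: GCG Ala / GCC Ala — synonymous.
Codon 9: GAG Glu / GAA Glu — synonymous.
Codon 10: CUA Leu / CGA Arg — nonsynonymous.
Synonymous differences: 2.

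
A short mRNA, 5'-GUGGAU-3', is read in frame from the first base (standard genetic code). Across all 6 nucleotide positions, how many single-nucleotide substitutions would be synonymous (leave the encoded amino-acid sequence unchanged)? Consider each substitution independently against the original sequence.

Codon 1 (GUG, Val): 3 synonymous substitutions.
Codon 2 (GAU, Asp): 1 synonymous substitution.
Total: 3 + 1 = 4.

4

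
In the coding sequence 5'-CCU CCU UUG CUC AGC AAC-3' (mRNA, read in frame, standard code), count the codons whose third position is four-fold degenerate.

Codon 1 CCU (Pro): third position 4-fold.
Codon 2 CCU (Pro): third position 4-fold.
Codon 3 UUG (Leu): third position 2-fold.
Codon 4 CUC (Leu): third position 4-fold.
Codon 5 AGC (Ser): third position 2-fold.
Codon 6 AAC (Asn): third position 2-fold.
Four-fold degenerate third positions: 3.

3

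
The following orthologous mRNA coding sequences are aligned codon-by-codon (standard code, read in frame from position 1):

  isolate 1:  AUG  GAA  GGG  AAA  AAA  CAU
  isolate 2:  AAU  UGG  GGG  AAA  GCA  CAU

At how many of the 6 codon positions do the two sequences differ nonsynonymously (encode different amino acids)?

3

Codon 1: AUG Met / AAU Asn — nonsynonymous.
Codon 2: GAA Glu / UGG Trp — nonsynonymous.
Codon 3: GGG Gly / GGG Gly — identical.
Codon 4: AAA Lys / AAA Lys — identical.
Codon 5: AAA Lys / GCA Ala — nonsynonymous.
Codon 6: CAU His / CAU His — identical.
Nonsynonymous differences: 3.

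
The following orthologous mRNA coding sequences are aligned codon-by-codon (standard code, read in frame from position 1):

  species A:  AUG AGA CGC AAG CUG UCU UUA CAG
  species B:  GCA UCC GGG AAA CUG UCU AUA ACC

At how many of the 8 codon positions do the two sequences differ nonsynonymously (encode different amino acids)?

5

Codon 1: AUG Met / GCA Ala — nonsynonymous.
Codon 2: AGA Arg / UCC Ser — nonsynonymous.
Codon 3: CGC Arg / GGG Gly — nonsynonymous.
Codon 4: AAG Lys / AAA Lys — synonymous.
Codon 5: CUG Leu / CUG Leu — identical.
Codon 6: UCU Ser / UCU Ser — identical.
Codon 7: UUA Leu / AUA Ile — nonsynonymous.
Codon 8: CAG Gln / ACC Thr — nonsynonymous.
Nonsynonymous differences: 5.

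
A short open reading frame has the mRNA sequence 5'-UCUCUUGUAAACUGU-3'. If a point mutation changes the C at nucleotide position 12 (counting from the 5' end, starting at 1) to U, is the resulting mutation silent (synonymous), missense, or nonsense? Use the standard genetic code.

silent

Position 12 falls in codon 4: AAC → Asn.
After the substitution the codon is AAU → Asn.
Both encode Asn, so the change is synonymous.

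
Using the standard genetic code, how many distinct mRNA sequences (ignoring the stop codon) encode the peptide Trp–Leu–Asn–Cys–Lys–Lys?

Trp: 1 codon.
Leu: 6 codons.
Asn: 2 codons.
Cys: 2 codons.
Lys: 2 codons.
Lys: 2 codons.
1 × 6 × 2 × 2 × 2 × 2 = 96.

96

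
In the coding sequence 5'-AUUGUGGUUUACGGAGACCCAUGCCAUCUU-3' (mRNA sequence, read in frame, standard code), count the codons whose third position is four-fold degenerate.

5

Codon 1 AUU (Ile): third position 3-fold.
Codon 2 GUG (Val): third position 4-fold.
Codon 3 GUU (Val): third position 4-fold.
Codon 4 UAC (Tyr): third position 2-fold.
Codon 5 GGA (Gly): third position 4-fold.
Codon 6 GAC (Asp): third position 2-fold.
Codon 7 CCA (Pro): third position 4-fold.
Codon 8 UGC (Cys): third position 2-fold.
Codon 9 CAU (His): third position 2-fold.
Codon 10 CUU (Leu): third position 4-fold.
Four-fold degenerate third positions: 5.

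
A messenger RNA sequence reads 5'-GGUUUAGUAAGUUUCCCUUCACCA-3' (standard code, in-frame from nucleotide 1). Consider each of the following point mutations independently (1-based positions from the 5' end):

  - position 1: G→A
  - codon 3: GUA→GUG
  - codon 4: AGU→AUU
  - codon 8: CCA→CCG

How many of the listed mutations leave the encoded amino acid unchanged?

Codon 1: GGU (Gly) → AGU (Ser) — missense.
Codon 3: GUA (Val) → GUG (Val) — synonymous.
Codon 4: AGU (Ser) → AUU (Ile) — missense.
Codon 8: CCA (Pro) → CCG (Pro) — synonymous.
Synonymous: 2 of 4.

2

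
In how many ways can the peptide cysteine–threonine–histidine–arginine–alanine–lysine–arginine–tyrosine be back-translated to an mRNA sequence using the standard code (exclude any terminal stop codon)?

Cys: 2 codons.
Thr: 4 codons.
His: 2 codons.
Arg: 6 codons.
Ala: 4 codons.
Lys: 2 codons.
Arg: 6 codons.
Tyr: 2 codons.
2 × 4 × 2 × 6 × 4 × 2 × 6 × 2 = 9216.

9216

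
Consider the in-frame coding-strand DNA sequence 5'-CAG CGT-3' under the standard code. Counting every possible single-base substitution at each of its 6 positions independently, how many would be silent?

4

Codon 1 (CAG, Gln): 1 synonymous substitution.
Codon 2 (CGT, Arg): 3 synonymous substitutions.
Total: 1 + 3 = 4.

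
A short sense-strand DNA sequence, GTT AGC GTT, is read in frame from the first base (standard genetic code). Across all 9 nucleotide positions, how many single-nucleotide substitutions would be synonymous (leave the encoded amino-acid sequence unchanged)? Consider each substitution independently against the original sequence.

7

Codon 1 (GTT, Val): 3 synonymous substitutions.
Codon 2 (AGC, Ser): 1 synonymous substitution.
Codon 3 (GTT, Val): 3 synonymous substitutions.
Total: 3 + 1 + 3 = 7.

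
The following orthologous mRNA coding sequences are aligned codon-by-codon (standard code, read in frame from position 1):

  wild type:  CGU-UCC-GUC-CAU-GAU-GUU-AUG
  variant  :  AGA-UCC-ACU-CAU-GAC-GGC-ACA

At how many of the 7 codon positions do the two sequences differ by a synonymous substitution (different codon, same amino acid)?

2

Codon 1: CGU Arg / AGA Arg — synonymous.
Codon 2: UCC Ser / UCC Ser — identical.
Codon 3: GUC Val / ACU Thr — nonsynonymous.
Codon 4: CAU His / CAU His — identical.
Codon 5: GAU Asp / GAC Asp — synonymous.
Codon 6: GUU Val / GGC Gly — nonsynonymous.
Codon 7: AUG Met / ACA Thr — nonsynonymous.
Synonymous differences: 2.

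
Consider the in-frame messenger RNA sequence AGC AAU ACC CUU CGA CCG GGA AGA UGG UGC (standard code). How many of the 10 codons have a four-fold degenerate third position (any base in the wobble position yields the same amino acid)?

Codon 1 AGC (Ser): third position 2-fold.
Codon 2 AAU (Asn): third position 2-fold.
Codon 3 ACC (Thr): third position 4-fold.
Codon 4 CUU (Leu): third position 4-fold.
Codon 5 CGA (Arg): third position 4-fold.
Codon 6 CCG (Pro): third position 4-fold.
Codon 7 GGA (Gly): third position 4-fold.
Codon 8 AGA (Arg): third position 2-fold.
Codon 9 UGG (Trp): third position 1-fold.
Codon 10 UGC (Cys): third position 2-fold.
Four-fold degenerate third positions: 5.

5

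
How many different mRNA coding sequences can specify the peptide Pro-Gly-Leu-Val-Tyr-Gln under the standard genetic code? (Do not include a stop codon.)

1536

Pro: 4 codons.
Gly: 4 codons.
Leu: 6 codons.
Val: 4 codons.
Tyr: 2 codons.
Gln: 2 codons.
4 × 4 × 6 × 4 × 2 × 2 = 1536.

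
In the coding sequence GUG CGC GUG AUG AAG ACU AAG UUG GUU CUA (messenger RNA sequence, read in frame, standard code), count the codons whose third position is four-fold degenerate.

Codon 1 GUG (Val): third position 4-fold.
Codon 2 CGC (Arg): third position 4-fold.
Codon 3 GUG (Val): third position 4-fold.
Codon 4 AUG (Met): third position 1-fold.
Codon 5 AAG (Lys): third position 2-fold.
Codon 6 ACU (Thr): third position 4-fold.
Codon 7 AAG (Lys): third position 2-fold.
Codon 8 UUG (Leu): third position 2-fold.
Codon 9 GUU (Val): third position 4-fold.
Codon 10 CUA (Leu): third position 4-fold.
Four-fold degenerate third positions: 6.

6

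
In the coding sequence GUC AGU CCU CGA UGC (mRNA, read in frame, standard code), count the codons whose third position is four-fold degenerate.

3

Codon 1 GUC (Val): third position 4-fold.
Codon 2 AGU (Ser): third position 2-fold.
Codon 3 CCU (Pro): third position 4-fold.
Codon 4 CGA (Arg): third position 4-fold.
Codon 5 UGC (Cys): third position 2-fold.
Four-fold degenerate third positions: 3.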